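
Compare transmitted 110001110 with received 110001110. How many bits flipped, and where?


XOR: 000000000

0 errors (received matches sent)


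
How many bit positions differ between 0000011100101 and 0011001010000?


XOR: 0011010110101
Count of 1s: 7

7


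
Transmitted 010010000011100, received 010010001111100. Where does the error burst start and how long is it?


XOR: 000000001100000

Burst at position 8, length 2


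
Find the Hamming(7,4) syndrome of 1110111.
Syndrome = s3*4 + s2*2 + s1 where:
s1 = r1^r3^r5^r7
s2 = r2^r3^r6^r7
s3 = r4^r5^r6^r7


s1=0, s2=0, s3=1

Syndrome = 4 (error at position 4)


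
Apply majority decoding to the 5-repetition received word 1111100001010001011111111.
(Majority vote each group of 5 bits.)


Groups: 11111, 00001, 01000, 10111, 11111
Majority votes: 10011

10011


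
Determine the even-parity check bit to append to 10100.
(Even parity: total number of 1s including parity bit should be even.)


Number of 1s in data: 2
Parity bit: 0

0


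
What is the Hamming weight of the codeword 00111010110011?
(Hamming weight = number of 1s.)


Counting 1s in 00111010110011

8


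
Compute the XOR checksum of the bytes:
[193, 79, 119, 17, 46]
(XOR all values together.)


XOR chain: 193 ^ 79 ^ 119 ^ 17 ^ 46 = 198

198


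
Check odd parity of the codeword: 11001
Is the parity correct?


Number of 1s: 3

Yes, parity is correct (3 ones)


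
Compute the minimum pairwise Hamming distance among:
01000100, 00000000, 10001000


Comparing all pairs, minimum distance: 2
Can detect 1 errors, correct 0 errors

2


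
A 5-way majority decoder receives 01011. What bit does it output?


Ones: 3 out of 5
Threshold: 3

1 (3/5 voted 1)


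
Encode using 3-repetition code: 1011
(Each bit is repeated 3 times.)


Each bit -> 3 copies

111000111111


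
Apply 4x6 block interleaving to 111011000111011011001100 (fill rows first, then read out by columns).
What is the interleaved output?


Matrix:
  111011
  000111
  011011
  001100
Read columns: 100010101011010111101110

100010101011010111101110


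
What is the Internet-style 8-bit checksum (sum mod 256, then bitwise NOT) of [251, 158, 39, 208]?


Sum = 656 mod 256 = 144
Complement = 111

111


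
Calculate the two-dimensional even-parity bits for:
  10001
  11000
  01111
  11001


Row parities: 0001
Column parities: 11111

Row P: 0001, Col P: 11111, Corner: 1


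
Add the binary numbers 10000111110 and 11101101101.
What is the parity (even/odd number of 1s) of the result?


10000111110 = 1086
11101101101 = 1901
Sum = 2987 = 101110101011
1s count = 8

even parity (8 ones in 101110101011)


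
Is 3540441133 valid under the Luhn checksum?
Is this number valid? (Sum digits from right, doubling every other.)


Luhn sum = 43
43 mod 10 = 3

Invalid (Luhn sum mod 10 = 3)


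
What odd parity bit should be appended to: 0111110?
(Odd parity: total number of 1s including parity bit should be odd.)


Number of 1s in data: 5
Parity bit: 0

0


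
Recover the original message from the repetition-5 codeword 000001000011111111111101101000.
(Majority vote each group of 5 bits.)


Groups: 00000, 10000, 11111, 11111, 11011, 01000
Majority votes: 001110

001110


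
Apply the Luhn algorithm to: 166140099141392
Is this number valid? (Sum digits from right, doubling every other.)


Luhn sum = 56
56 mod 10 = 6

Invalid (Luhn sum mod 10 = 6)


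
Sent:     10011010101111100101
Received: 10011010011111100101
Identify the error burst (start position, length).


XOR: 00000000110000000000

Burst at position 8, length 2


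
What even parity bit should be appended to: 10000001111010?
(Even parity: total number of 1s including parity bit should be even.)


Number of 1s in data: 6
Parity bit: 0

0


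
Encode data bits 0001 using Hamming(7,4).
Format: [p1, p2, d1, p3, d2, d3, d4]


Parity bits: p1=1, p2=1, p3=1

1101001


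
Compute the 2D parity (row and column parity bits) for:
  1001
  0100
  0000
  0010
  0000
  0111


Row parities: 010101
Column parities: 1000

Row P: 010101, Col P: 1000, Corner: 1


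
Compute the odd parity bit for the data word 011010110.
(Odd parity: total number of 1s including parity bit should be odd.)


Number of 1s in data: 5
Parity bit: 0

0


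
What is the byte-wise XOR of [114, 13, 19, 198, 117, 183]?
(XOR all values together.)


XOR chain: 114 ^ 13 ^ 19 ^ 198 ^ 117 ^ 183 = 104

104


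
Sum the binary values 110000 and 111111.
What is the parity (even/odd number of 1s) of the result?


110000 = 48
111111 = 63
Sum = 111 = 1101111
1s count = 6

even parity (6 ones in 1101111)


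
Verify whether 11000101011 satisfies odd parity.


Number of 1s: 6

No, parity error (6 ones)


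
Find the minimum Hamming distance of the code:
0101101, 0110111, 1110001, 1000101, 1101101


Comparing all pairs, minimum distance: 1
Can detect 0 errors, correct 0 errors

1


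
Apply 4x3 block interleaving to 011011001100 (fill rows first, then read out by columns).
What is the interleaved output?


Matrix:
  011
  011
  001
  100
Read columns: 000111001110

000111001110


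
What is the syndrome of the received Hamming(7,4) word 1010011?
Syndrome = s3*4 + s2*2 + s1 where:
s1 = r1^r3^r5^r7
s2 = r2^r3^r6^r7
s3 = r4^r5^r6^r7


s1=1, s2=1, s3=0

Syndrome = 3 (error at position 3)


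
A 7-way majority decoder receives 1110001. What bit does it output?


Ones: 4 out of 7
Threshold: 4

1 (4/7 voted 1)


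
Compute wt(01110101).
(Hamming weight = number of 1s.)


Counting 1s in 01110101

5


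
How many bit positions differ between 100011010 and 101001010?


XOR: 001010000
Count of 1s: 2

2


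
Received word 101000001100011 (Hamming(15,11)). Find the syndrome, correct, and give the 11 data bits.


Syndrome = 0: no error detected

Data: 10001100011 (no errors)


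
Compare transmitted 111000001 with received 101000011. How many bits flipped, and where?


XOR: 010000010

2 error(s) at position(s): 1, 7


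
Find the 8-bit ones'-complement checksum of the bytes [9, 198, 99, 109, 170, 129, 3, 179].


Sum = 896 mod 256 = 128
Complement = 127

127


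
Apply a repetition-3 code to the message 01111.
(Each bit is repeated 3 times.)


Each bit -> 3 copies

000111111111111


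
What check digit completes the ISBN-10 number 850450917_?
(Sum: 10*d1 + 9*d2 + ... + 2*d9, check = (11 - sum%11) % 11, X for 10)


Weighted sum: 236
236 mod 11 = 5

Check digit: 6


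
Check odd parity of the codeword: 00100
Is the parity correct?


Number of 1s: 1

Yes, parity is correct (1 ones)


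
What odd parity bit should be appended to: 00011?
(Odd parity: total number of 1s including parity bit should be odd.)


Number of 1s in data: 2
Parity bit: 1

1


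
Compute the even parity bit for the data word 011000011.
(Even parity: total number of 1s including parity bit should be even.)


Number of 1s in data: 4
Parity bit: 0

0


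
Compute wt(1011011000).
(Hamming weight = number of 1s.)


Counting 1s in 1011011000

5


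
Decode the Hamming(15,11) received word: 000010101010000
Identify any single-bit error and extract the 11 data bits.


Syndrome = 0: no error detected

Data: 01011010000 (no errors)


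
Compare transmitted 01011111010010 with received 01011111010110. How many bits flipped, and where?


XOR: 00000000000100

1 error(s) at position(s): 11


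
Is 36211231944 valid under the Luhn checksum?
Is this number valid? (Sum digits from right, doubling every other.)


Luhn sum = 41
41 mod 10 = 1

Invalid (Luhn sum mod 10 = 1)


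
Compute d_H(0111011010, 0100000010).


XOR: 0011011000
Count of 1s: 4

4


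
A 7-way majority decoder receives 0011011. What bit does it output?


Ones: 4 out of 7
Threshold: 4

1 (4/7 voted 1)


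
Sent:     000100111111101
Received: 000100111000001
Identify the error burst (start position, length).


XOR: 000000000111100

Burst at position 9, length 4


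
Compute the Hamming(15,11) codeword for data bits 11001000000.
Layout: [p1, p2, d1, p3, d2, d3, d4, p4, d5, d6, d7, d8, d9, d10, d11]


Parity bits: p1=1, p2=1, p3=1, p4=1

111110011000000


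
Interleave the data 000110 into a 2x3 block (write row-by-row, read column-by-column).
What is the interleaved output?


Matrix:
  000
  110
Read columns: 010100

010100


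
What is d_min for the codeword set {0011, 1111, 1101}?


Comparing all pairs, minimum distance: 1
Can detect 0 errors, correct 0 errors

1


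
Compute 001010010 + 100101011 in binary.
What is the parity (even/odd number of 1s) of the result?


001010010 = 82
100101011 = 299
Sum = 381 = 101111101
1s count = 7

odd parity (7 ones in 101111101)


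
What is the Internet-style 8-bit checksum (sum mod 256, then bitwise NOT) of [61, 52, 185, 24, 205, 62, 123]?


Sum = 712 mod 256 = 200
Complement = 55

55


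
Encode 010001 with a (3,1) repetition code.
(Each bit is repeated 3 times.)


Each bit -> 3 copies

000111000000000111


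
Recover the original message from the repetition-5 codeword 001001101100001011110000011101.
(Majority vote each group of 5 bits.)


Groups: 00100, 11011, 00001, 01111, 00000, 11101
Majority votes: 010101

010101


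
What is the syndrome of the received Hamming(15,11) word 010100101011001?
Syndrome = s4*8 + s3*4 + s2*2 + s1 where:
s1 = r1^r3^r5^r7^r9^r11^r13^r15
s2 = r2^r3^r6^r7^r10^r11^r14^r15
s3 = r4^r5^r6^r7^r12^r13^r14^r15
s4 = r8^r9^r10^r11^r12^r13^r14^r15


s1=0, s2=0, s3=0, s4=0

Syndrome = 0 (no error)


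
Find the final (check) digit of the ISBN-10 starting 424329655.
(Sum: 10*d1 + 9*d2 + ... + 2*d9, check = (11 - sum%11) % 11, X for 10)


Weighted sum: 217
217 mod 11 = 8

Check digit: 3


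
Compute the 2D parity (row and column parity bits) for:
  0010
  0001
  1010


Row parities: 110
Column parities: 1001

Row P: 110, Col P: 1001, Corner: 0


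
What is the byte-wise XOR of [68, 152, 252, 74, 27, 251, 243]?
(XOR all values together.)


XOR chain: 68 ^ 152 ^ 252 ^ 74 ^ 27 ^ 251 ^ 243 = 121

121


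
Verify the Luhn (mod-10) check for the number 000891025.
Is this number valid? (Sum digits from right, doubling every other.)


Luhn sum = 27
27 mod 10 = 7

Invalid (Luhn sum mod 10 = 7)


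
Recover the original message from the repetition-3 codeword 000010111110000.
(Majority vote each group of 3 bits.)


Groups: 000, 010, 111, 110, 000
Majority votes: 00110

00110


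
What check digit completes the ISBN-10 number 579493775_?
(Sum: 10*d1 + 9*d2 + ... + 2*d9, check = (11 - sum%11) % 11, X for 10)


Weighted sum: 341
341 mod 11 = 0

Check digit: 0


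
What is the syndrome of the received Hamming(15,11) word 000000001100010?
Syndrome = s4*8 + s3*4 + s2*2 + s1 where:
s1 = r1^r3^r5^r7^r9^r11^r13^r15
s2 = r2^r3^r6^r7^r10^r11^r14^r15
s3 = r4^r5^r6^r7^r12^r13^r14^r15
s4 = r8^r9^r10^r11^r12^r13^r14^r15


s1=1, s2=0, s3=1, s4=1

Syndrome = 13 (error at position 13)


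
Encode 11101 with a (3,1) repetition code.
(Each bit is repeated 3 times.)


Each bit -> 3 copies

111111111000111


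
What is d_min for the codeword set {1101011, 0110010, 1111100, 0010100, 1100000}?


Comparing all pairs, minimum distance: 3
Can detect 2 errors, correct 1 errors

3


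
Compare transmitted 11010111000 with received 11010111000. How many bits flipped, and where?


XOR: 00000000000

0 errors (received matches sent)


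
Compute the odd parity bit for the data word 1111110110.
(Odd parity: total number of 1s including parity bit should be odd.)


Number of 1s in data: 8
Parity bit: 1

1


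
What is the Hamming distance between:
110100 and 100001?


XOR: 010101
Count of 1s: 3

3


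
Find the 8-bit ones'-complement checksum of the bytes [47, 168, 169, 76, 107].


Sum = 567 mod 256 = 55
Complement = 200

200


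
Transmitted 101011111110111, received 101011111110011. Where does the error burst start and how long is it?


XOR: 000000000000100

Burst at position 12, length 1


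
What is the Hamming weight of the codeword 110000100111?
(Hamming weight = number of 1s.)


Counting 1s in 110000100111

6


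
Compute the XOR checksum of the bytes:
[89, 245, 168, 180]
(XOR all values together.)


XOR chain: 89 ^ 245 ^ 168 ^ 180 = 176

176


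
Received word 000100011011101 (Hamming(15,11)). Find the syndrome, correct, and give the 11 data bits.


Syndrome = 0: no error detected

Data: 00001011101 (no errors)


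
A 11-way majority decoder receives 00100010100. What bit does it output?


Ones: 3 out of 11
Threshold: 6

0 (3/11 voted 1)


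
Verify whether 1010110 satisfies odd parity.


Number of 1s: 4

No, parity error (4 ones)


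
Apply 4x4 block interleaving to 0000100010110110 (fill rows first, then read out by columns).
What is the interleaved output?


Matrix:
  0000
  1000
  1011
  0110
Read columns: 0110000100110010

0110000100110010


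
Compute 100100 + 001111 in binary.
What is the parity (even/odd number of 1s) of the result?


100100 = 36
001111 = 15
Sum = 51 = 110011
1s count = 4

even parity (4 ones in 110011)


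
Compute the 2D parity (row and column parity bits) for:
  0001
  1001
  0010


Row parities: 101
Column parities: 1010

Row P: 101, Col P: 1010, Corner: 0


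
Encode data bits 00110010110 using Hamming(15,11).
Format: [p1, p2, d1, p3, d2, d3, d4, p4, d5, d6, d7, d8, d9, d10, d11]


Parity bits: p1=1, p2=0, p3=0, p4=1

100001110010110


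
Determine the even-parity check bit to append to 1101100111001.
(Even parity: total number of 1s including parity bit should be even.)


Number of 1s in data: 8
Parity bit: 0

0


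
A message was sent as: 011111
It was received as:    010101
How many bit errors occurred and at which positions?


XOR: 001010

2 error(s) at position(s): 2, 4


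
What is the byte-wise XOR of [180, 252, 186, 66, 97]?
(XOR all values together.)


XOR chain: 180 ^ 252 ^ 186 ^ 66 ^ 97 = 209

209


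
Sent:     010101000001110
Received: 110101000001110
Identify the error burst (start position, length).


XOR: 100000000000000

Burst at position 0, length 1


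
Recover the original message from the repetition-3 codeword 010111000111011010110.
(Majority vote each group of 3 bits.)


Groups: 010, 111, 000, 111, 011, 010, 110
Majority votes: 0101101

0101101


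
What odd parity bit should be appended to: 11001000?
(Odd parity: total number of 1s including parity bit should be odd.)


Number of 1s in data: 3
Parity bit: 0

0


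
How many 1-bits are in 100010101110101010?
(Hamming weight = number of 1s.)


Counting 1s in 100010101110101010

9


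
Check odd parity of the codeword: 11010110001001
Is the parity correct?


Number of 1s: 7

Yes, parity is correct (7 ones)


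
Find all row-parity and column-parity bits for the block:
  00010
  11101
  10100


Row parities: 100
Column parities: 01011

Row P: 100, Col P: 01011, Corner: 1


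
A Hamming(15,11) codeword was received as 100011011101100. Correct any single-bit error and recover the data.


Syndrome = 8: error at position 8

Data: 01101101100 (corrected bit 8)


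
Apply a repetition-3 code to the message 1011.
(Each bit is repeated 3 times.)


Each bit -> 3 copies

111000111111


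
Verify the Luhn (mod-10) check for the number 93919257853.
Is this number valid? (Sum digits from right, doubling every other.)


Luhn sum = 61
61 mod 10 = 1

Invalid (Luhn sum mod 10 = 1)


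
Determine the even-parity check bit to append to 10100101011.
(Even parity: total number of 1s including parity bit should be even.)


Number of 1s in data: 6
Parity bit: 0

0


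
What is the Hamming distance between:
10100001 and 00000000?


XOR: 10100001
Count of 1s: 3

3


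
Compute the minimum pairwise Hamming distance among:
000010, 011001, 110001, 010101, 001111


Comparing all pairs, minimum distance: 2
Can detect 1 errors, correct 0 errors

2


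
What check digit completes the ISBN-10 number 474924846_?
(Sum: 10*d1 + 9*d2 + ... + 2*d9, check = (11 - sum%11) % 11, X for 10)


Weighted sum: 286
286 mod 11 = 0

Check digit: 0


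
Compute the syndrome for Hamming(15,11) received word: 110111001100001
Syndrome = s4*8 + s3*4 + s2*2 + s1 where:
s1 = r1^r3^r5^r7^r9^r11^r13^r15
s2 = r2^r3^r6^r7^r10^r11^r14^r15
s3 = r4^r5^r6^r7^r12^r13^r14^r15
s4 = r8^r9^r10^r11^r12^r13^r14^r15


s1=0, s2=0, s3=0, s4=1

Syndrome = 8 (error at position 8)


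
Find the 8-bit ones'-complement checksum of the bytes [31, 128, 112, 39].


Sum = 310 mod 256 = 54
Complement = 201

201


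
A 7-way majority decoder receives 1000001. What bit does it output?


Ones: 2 out of 7
Threshold: 4

0 (2/7 voted 1)


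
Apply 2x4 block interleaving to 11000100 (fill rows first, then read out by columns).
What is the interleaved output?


Matrix:
  1100
  0100
Read columns: 10110000

10110000


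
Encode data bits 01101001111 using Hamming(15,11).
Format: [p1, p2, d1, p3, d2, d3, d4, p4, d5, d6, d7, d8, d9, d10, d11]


Parity bits: p1=0, p2=1, p3=0, p4=1

010011011001111


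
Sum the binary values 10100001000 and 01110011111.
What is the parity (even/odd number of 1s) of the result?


10100001000 = 1288
01110011111 = 927
Sum = 2215 = 100010100111
1s count = 6

even parity (6 ones in 100010100111)


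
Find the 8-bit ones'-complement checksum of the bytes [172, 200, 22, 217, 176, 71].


Sum = 858 mod 256 = 90
Complement = 165

165


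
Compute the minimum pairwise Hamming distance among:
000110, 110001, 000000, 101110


Comparing all pairs, minimum distance: 2
Can detect 1 errors, correct 0 errors

2


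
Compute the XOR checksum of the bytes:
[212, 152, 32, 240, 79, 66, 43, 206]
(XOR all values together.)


XOR chain: 212 ^ 152 ^ 32 ^ 240 ^ 79 ^ 66 ^ 43 ^ 206 = 116

116


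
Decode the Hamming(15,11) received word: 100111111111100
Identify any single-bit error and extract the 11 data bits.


Syndrome = 0: no error detected

Data: 01111111100 (no errors)


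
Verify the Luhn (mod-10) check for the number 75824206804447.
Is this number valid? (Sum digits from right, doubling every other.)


Luhn sum = 69
69 mod 10 = 9

Invalid (Luhn sum mod 10 = 9)


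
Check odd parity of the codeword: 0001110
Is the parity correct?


Number of 1s: 3

Yes, parity is correct (3 ones)


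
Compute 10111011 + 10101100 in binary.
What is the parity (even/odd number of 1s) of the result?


10111011 = 187
10101100 = 172
Sum = 359 = 101100111
1s count = 6

even parity (6 ones in 101100111)


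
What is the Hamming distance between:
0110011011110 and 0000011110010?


XOR: 0110000101100
Count of 1s: 5

5


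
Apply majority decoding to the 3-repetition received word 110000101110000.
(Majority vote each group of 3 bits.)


Groups: 110, 000, 101, 110, 000
Majority votes: 10110

10110


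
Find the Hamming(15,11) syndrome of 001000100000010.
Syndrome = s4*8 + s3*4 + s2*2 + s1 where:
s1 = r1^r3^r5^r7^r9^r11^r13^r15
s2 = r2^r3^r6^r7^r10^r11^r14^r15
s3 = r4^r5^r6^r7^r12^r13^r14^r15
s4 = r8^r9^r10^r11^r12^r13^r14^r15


s1=0, s2=1, s3=0, s4=1

Syndrome = 10 (error at position 10)


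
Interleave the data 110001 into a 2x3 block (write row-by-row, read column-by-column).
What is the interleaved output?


Matrix:
  110
  001
Read columns: 101001

101001


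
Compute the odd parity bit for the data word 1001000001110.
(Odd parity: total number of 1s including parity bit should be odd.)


Number of 1s in data: 5
Parity bit: 0

0


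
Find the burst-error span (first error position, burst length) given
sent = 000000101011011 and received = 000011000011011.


XOR: 000011101000000

Burst at position 4, length 5


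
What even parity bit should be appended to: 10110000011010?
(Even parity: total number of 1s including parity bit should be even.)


Number of 1s in data: 6
Parity bit: 0

0


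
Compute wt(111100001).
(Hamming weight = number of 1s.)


Counting 1s in 111100001

5


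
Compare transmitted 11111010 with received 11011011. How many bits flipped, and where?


XOR: 00100001

2 error(s) at position(s): 2, 7


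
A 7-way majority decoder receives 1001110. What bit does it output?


Ones: 4 out of 7
Threshold: 4

1 (4/7 voted 1)


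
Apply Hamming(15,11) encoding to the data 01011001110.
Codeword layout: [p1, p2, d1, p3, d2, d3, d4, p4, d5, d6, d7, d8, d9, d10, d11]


Parity bits: p1=0, p2=0, p3=1, p4=0

000110101001110


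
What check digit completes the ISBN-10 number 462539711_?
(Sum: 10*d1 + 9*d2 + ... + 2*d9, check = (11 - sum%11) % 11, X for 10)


Weighted sum: 241
241 mod 11 = 10

Check digit: 1


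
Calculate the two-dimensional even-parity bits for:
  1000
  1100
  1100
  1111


Row parities: 1000
Column parities: 0111

Row P: 1000, Col P: 0111, Corner: 1


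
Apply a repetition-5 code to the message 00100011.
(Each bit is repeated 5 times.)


Each bit -> 5 copies

0000000000111110000000000000001111111111


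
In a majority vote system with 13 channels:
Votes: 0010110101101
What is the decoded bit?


Ones: 7 out of 13
Threshold: 7

1 (7/13 voted 1)


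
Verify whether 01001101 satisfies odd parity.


Number of 1s: 4

No, parity error (4 ones)


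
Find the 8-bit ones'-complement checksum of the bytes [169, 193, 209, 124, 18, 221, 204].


Sum = 1138 mod 256 = 114
Complement = 141

141


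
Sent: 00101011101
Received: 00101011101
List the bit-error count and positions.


XOR: 00000000000

0 errors (received matches sent)


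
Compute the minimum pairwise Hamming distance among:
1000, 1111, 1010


Comparing all pairs, minimum distance: 1
Can detect 0 errors, correct 0 errors

1


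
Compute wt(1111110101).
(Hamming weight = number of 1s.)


Counting 1s in 1111110101

8


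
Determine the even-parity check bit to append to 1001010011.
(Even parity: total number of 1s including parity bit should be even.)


Number of 1s in data: 5
Parity bit: 1

1


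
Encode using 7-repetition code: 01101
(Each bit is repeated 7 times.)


Each bit -> 7 copies

00000001111111111111100000001111111


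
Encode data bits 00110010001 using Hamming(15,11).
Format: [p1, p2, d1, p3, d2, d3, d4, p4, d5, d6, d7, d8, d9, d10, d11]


Parity bits: p1=1, p2=0, p3=1, p4=0

100101100010001


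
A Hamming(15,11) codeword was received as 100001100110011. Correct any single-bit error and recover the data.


Syndrome = 0: no error detected

Data: 00110110011 (no errors)


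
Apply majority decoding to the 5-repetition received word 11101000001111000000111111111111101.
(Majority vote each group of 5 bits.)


Groups: 11101, 00000, 11110, 00000, 11111, 11111, 11101
Majority votes: 1010111

1010111


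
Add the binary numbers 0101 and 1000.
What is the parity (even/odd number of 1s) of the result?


0101 = 5
1000 = 8
Sum = 13 = 1101
1s count = 3

odd parity (3 ones in 1101)


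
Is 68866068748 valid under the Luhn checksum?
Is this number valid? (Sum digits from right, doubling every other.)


Luhn sum = 66
66 mod 10 = 6

Invalid (Luhn sum mod 10 = 6)


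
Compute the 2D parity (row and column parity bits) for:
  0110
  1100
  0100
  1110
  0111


Row parities: 00111
Column parities: 0111

Row P: 00111, Col P: 0111, Corner: 1


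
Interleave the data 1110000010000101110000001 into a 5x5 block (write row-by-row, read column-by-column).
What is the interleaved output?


Matrix:
  11100
  00010
  00010
  11100
  00001
Read columns: 1001010010100100110000001

1001010010100100110000001


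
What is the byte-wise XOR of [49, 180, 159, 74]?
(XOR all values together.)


XOR chain: 49 ^ 180 ^ 159 ^ 74 = 80

80


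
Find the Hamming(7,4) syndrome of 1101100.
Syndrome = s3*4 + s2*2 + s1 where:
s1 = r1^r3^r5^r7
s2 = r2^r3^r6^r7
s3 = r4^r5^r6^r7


s1=0, s2=1, s3=0

Syndrome = 2 (error at position 2)


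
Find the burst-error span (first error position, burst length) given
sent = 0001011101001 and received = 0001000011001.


XOR: 0000011110000

Burst at position 5, length 4


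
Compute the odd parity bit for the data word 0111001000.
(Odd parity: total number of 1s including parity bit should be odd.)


Number of 1s in data: 4
Parity bit: 1

1


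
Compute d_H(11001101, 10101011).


XOR: 01100110
Count of 1s: 4

4


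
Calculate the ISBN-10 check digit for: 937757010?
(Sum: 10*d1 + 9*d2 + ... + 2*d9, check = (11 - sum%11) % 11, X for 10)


Weighted sum: 290
290 mod 11 = 4

Check digit: 7


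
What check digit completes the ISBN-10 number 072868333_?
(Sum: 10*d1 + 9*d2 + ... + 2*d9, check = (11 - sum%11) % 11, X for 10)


Weighted sum: 238
238 mod 11 = 7

Check digit: 4


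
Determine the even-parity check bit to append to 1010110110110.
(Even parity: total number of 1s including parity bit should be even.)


Number of 1s in data: 8
Parity bit: 0

0


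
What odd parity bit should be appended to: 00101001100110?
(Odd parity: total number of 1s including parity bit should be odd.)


Number of 1s in data: 6
Parity bit: 1

1


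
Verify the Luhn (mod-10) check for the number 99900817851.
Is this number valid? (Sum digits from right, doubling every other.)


Luhn sum = 50
50 mod 10 = 0

Valid (Luhn sum mod 10 = 0)


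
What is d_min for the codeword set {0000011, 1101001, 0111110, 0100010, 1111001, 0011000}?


Comparing all pairs, minimum distance: 1
Can detect 0 errors, correct 0 errors

1


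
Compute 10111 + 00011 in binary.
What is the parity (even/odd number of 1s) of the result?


10111 = 23
00011 = 3
Sum = 26 = 11010
1s count = 3

odd parity (3 ones in 11010)


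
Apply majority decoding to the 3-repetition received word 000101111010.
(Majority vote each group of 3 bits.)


Groups: 000, 101, 111, 010
Majority votes: 0110

0110


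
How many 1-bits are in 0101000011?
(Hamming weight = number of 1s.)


Counting 1s in 0101000011

4


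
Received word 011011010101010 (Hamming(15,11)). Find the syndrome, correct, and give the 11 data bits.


Syndrome = 2: error at position 2

Data: 11100101010 (corrected bit 2)


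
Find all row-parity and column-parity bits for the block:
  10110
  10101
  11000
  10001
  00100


Row parities: 11001
Column parities: 01110

Row P: 11001, Col P: 01110, Corner: 1


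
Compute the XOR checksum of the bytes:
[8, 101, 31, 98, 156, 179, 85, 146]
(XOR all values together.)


XOR chain: 8 ^ 101 ^ 31 ^ 98 ^ 156 ^ 179 ^ 85 ^ 146 = 248

248


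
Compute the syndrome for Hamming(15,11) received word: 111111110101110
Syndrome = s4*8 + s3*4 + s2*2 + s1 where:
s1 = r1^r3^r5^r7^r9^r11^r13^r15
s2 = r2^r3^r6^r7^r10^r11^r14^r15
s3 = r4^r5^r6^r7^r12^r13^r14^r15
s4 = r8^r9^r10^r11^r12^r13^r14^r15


s1=1, s2=0, s3=1, s4=1

Syndrome = 13 (error at position 13)


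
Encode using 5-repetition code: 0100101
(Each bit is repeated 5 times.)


Each bit -> 5 copies

00000111110000000000111110000011111


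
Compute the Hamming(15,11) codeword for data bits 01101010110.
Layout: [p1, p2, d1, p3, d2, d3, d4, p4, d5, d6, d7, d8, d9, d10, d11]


Parity bits: p1=0, p2=1, p3=0, p4=0

010011001010110


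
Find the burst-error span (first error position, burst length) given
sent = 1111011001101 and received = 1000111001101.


XOR: 0111100000000

Burst at position 1, length 4


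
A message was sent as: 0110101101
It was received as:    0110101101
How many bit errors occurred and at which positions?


XOR: 0000000000

0 errors (received matches sent)


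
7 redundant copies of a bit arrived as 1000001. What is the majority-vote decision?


Ones: 2 out of 7
Threshold: 4

0 (2/7 voted 1)


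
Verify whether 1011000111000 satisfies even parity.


Number of 1s: 6

Yes, parity is correct (6 ones)


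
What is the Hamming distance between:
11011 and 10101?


XOR: 01110
Count of 1s: 3

3


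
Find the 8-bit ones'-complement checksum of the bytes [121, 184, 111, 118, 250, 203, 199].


Sum = 1186 mod 256 = 162
Complement = 93

93


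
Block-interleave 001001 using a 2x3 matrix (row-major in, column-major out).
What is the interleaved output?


Matrix:
  001
  001
Read columns: 000011

000011


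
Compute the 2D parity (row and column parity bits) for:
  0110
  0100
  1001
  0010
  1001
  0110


Row parities: 010100
Column parities: 0110

Row P: 010100, Col P: 0110, Corner: 0


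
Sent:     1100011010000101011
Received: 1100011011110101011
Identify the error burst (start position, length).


XOR: 0000000001110000000

Burst at position 9, length 3


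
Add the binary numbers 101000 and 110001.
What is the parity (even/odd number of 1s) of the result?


101000 = 40
110001 = 49
Sum = 89 = 1011001
1s count = 4

even parity (4 ones in 1011001)


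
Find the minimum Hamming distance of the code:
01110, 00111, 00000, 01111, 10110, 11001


Comparing all pairs, minimum distance: 1
Can detect 0 errors, correct 0 errors

1


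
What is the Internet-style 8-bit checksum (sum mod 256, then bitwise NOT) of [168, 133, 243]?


Sum = 544 mod 256 = 32
Complement = 223

223


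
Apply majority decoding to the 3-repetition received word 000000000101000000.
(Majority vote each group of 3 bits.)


Groups: 000, 000, 000, 101, 000, 000
Majority votes: 000100

000100


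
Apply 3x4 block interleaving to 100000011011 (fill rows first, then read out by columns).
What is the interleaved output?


Matrix:
  1000
  0001
  1011
Read columns: 101000001011

101000001011


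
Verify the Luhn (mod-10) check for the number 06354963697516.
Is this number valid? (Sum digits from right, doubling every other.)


Luhn sum = 70
70 mod 10 = 0

Valid (Luhn sum mod 10 = 0)


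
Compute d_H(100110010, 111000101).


XOR: 011110111
Count of 1s: 7

7


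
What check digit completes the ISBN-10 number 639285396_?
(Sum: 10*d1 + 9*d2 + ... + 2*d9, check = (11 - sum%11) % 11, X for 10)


Weighted sum: 297
297 mod 11 = 0

Check digit: 0


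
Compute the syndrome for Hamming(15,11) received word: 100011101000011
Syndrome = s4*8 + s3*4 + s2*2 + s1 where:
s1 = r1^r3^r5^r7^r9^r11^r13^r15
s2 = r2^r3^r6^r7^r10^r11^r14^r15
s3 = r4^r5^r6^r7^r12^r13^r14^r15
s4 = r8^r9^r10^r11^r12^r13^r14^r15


s1=1, s2=0, s3=1, s4=1

Syndrome = 13 (error at position 13)


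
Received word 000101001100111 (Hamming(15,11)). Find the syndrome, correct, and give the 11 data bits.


Syndrome = 13: error at position 13

Data: 00101100011 (corrected bit 13)


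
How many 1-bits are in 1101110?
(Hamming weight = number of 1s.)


Counting 1s in 1101110

5


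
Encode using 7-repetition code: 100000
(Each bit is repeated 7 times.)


Each bit -> 7 copies

111111100000000000000000000000000000000000


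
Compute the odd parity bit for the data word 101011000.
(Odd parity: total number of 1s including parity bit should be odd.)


Number of 1s in data: 4
Parity bit: 1

1


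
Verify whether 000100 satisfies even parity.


Number of 1s: 1

No, parity error (1 ones)


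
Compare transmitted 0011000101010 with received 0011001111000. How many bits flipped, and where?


XOR: 0000001010010

3 error(s) at position(s): 6, 8, 11


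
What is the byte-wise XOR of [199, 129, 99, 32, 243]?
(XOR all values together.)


XOR chain: 199 ^ 129 ^ 99 ^ 32 ^ 243 = 246

246


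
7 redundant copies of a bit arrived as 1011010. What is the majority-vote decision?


Ones: 4 out of 7
Threshold: 4

1 (4/7 voted 1)


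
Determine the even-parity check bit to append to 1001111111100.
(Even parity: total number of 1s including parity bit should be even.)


Number of 1s in data: 9
Parity bit: 1

1


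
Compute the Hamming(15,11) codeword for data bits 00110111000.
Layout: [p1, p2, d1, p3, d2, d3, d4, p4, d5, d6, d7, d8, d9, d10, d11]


Parity bits: p1=0, p2=0, p3=1, p4=1

000101110111000


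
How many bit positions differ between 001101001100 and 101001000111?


XOR: 100100001011
Count of 1s: 5

5


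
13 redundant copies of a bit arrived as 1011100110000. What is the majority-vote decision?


Ones: 6 out of 13
Threshold: 7

0 (6/13 voted 1)


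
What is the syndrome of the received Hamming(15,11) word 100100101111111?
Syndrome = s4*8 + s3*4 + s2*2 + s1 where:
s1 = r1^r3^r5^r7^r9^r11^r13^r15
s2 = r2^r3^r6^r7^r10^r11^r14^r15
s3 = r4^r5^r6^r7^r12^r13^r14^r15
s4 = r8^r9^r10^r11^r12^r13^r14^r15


s1=0, s2=1, s3=0, s4=1

Syndrome = 10 (error at position 10)


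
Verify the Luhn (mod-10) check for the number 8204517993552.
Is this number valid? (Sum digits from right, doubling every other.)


Luhn sum = 66
66 mod 10 = 6

Invalid (Luhn sum mod 10 = 6)


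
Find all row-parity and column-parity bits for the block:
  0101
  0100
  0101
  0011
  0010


Row parities: 01001
Column parities: 0101

Row P: 01001, Col P: 0101, Corner: 0


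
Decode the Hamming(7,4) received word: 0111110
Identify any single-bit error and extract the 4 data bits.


Syndrome = 6: error at position 6

Data: 1100 (corrected bit 6)


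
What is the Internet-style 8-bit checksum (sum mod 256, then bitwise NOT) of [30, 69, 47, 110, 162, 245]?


Sum = 663 mod 256 = 151
Complement = 104

104


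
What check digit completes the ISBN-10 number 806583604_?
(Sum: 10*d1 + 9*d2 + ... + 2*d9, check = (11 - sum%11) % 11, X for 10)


Weighted sum: 258
258 mod 11 = 5

Check digit: 6


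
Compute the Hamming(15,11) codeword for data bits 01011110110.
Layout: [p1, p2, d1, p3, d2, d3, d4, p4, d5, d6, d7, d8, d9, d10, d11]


Parity bits: p1=1, p2=0, p3=0, p4=1

100010111110110


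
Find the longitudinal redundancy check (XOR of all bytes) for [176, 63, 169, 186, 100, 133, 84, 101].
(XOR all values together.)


XOR chain: 176 ^ 63 ^ 169 ^ 186 ^ 100 ^ 133 ^ 84 ^ 101 = 76

76


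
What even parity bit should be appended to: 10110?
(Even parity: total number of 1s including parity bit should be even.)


Number of 1s in data: 3
Parity bit: 1

1


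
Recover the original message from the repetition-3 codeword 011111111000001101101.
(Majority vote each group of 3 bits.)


Groups: 011, 111, 111, 000, 001, 101, 101
Majority votes: 1110011

1110011


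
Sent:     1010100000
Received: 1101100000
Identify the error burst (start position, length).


XOR: 0111000000

Burst at position 1, length 3


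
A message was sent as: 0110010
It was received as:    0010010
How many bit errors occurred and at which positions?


XOR: 0100000

1 error(s) at position(s): 1


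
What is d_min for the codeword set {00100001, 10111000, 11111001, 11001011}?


Comparing all pairs, minimum distance: 2
Can detect 1 errors, correct 0 errors

2


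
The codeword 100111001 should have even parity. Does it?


Number of 1s: 5

No, parity error (5 ones)


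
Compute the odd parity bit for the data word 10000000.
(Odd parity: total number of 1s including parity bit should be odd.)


Number of 1s in data: 1
Parity bit: 0

0


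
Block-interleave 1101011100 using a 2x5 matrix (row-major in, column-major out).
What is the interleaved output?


Matrix:
  11010
  11100
Read columns: 1111011000

1111011000


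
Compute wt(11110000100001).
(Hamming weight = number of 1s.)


Counting 1s in 11110000100001

6


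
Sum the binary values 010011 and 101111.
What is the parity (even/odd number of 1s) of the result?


010011 = 19
101111 = 47
Sum = 66 = 1000010
1s count = 2

even parity (2 ones in 1000010)


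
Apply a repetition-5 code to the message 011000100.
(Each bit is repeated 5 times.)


Each bit -> 5 copies

000001111111111000000000000000111110000000000


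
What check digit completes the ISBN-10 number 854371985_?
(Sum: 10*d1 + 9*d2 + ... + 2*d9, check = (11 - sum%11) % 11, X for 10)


Weighted sum: 295
295 mod 11 = 9

Check digit: 2


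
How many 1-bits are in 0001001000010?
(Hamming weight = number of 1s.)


Counting 1s in 0001001000010

3


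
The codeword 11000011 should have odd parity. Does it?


Number of 1s: 4

No, parity error (4 ones)


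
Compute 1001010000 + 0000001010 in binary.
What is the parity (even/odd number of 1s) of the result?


1001010000 = 592
0000001010 = 10
Sum = 602 = 1001011010
1s count = 5

odd parity (5 ones in 1001011010)


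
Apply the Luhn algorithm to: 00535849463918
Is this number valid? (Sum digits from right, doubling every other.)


Luhn sum = 69
69 mod 10 = 9

Invalid (Luhn sum mod 10 = 9)


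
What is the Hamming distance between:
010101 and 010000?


XOR: 000101
Count of 1s: 2

2


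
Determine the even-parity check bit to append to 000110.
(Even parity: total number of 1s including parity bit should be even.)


Number of 1s in data: 2
Parity bit: 0

0


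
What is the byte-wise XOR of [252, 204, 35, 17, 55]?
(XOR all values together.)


XOR chain: 252 ^ 204 ^ 35 ^ 17 ^ 55 = 53

53


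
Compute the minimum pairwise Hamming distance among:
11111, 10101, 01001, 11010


Comparing all pairs, minimum distance: 2
Can detect 1 errors, correct 0 errors

2


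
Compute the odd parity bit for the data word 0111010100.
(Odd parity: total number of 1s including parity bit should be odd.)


Number of 1s in data: 5
Parity bit: 0

0


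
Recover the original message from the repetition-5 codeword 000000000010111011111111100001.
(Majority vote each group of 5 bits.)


Groups: 00000, 00000, 10111, 01111, 11111, 00001
Majority votes: 001110

001110


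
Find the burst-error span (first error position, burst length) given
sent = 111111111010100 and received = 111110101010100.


XOR: 000001010000000

Burst at position 5, length 3


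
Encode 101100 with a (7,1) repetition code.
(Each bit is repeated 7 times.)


Each bit -> 7 copies

111111100000001111111111111100000000000000


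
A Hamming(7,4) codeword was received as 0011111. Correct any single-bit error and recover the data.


Syndrome = 3: error at position 3

Data: 0111 (corrected bit 3)


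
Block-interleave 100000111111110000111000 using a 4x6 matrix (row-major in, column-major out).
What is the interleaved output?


Matrix:
  100000
  111111
  110000
  111000
Read columns: 111101110101010001000100

111101110101010001000100


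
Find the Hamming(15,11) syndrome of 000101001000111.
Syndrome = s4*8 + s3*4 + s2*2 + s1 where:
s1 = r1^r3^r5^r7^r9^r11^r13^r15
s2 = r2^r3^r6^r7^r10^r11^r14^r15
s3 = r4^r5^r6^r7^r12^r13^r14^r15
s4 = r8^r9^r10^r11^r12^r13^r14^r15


s1=1, s2=1, s3=1, s4=0

Syndrome = 7 (error at position 7)


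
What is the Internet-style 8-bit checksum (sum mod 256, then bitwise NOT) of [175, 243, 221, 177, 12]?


Sum = 828 mod 256 = 60
Complement = 195

195


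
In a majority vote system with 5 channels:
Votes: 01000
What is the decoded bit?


Ones: 1 out of 5
Threshold: 3

0 (1/5 voted 1)


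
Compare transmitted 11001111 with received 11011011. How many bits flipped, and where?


XOR: 00010100

2 error(s) at position(s): 3, 5


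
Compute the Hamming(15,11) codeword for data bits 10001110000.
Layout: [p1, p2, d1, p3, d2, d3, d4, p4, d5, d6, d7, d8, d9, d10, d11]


Parity bits: p1=1, p2=1, p3=0, p4=1

111000011110000


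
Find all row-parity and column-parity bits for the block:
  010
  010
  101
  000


Row parities: 1100
Column parities: 101

Row P: 1100, Col P: 101, Corner: 0
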